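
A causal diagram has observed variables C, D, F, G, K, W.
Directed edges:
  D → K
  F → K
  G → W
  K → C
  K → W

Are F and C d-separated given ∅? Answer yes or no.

No — F and C are d-connected given ∅.

Bayes-Ball from F | ∅ reaches {C,K,W}.
C ∈ reach(F|∅) ⇒ F ⊥̸ C | ∅.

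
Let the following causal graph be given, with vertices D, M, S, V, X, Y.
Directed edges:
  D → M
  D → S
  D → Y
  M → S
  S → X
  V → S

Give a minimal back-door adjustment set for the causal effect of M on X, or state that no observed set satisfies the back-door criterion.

M→X: minimal back-door set {D}.

desc(M)\{M}={S,X}; candidates ⊆ {D,V,Y}.
size 0: {}; under {} M still reaches {D,S,X,Y} ∋ X.
{D}: M⊥X given {D} in G with M→· removed — back-door holds.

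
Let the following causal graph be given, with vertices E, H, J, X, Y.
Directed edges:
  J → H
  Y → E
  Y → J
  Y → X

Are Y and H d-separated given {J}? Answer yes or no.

Bayes-Ball from Y | {J} reaches {E,X}.
H ∉ reach(Y|{J}) ⇒ Y ⊥ H | {J}.

Yes — Y ⊥ H | {J}.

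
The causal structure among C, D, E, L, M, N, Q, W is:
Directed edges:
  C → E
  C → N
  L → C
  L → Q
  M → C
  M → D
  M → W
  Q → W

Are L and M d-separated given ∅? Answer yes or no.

Yes — L ⊥ M | ∅.

Bayes-Ball from L | ∅ reaches {C,E,N,Q,W}.
M ∉ reach(L|∅) ⇒ L ⊥ M | ∅.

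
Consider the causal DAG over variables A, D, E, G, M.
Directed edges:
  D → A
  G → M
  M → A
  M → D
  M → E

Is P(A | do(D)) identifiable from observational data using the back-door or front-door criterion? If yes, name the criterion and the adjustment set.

desc(D)\{D}={A}; candidates ⊆ {E,G,M}.
size 0: {}; under {} D still reaches {A,E,G,M} ∋ A.
{M}: D⊥A given {M} in G with D→· removed — back-door holds.
P(A|do(D)) = Σ_{M} P(A|D,M)·P(M).

P(A|do(D)): backdoor, adjust for {M}.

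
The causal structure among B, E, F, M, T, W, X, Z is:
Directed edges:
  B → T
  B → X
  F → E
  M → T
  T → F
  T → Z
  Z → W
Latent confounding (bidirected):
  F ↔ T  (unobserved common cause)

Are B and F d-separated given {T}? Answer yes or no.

No — B and F are d-connected given {T}.

Bayes-Ball from B | {T} reaches {E,F,M,X}.
F ∈ reach(B|{T}) ⇒ B ⊥̸ F | {T}.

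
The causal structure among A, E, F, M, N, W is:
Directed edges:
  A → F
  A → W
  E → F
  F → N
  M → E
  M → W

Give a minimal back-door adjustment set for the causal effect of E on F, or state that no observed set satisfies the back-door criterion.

E→F: minimal back-door set ∅.

desc(E)\{E}={F,N}; candidates ⊆ {A,M,W}.
∅: E⊥F given ∅ in G with E→· removed — back-door holds.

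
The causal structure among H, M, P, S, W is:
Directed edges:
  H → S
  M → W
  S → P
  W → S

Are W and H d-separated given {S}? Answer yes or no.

No — W and H are d-connected given {S}.

Bayes-Ball from W | {S} reaches {H,M}.
H ∈ reach(W|{S}) ⇒ W ⊥̸ H | {S}.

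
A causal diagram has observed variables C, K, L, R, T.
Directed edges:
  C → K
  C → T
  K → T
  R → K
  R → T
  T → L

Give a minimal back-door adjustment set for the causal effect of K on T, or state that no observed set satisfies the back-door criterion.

desc(K)\{K}={L,T}; candidates ⊆ {C,R}.
size 0: {}; under {} K still reaches {C,L,R,T} ∋ T.
size 1: {C}, {R}; under {C} K still reaches {L,R,T} ∋ T.
{C,R}: K⊥T given {C,R} in G with K→· removed — back-door holds.

K→T: minimal back-door set {C, R}.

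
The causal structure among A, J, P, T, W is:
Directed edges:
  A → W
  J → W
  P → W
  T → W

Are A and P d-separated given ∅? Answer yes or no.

Bayes-Ball from A | ∅ reaches {W}.
P ∉ reach(A|∅) ⇒ A ⊥ P | ∅.

Yes — A ⊥ P | ∅.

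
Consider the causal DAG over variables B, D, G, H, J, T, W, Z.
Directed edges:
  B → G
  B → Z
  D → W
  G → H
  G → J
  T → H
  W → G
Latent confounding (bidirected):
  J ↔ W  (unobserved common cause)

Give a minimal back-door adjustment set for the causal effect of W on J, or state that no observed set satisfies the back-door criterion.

W→J: no observed back-door set.

desc(W)\{W}={G,H,J}; candidates ⊆ {B,D,T,Z}.
W↔J: latent back-door arc(s) into W.
size 0: {}; under {} W still reaches {D,J} ∋ J.
size 1: {B}, {D}, {T} …(+1); under {B} W still reaches {D,J} ∋ J.
size 2: {B,D}, {B,T}, {B,Z} …(+3); under {B,D} W still reaches {J} ∋ J.
W↔J cannot be blocked by any observed set — no back-door set.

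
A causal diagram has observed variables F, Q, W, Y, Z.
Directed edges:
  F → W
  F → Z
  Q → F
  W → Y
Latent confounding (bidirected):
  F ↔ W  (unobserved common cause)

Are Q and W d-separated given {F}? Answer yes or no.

Bayes-Ball from Q | {F} reaches {W,Y}.
W ∈ reach(Q|{F}) ⇒ Q ⊥̸ W | {F}.

No — Q and W are d-connected given {F}.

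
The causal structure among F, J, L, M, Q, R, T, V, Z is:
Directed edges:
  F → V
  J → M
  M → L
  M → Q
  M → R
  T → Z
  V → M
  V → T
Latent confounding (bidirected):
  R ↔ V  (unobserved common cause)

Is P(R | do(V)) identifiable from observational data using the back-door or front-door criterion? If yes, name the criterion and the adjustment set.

P(R|do(V)): frontdoor, adjust for {M}.

desc(V)\{V}={L,M,Q,R,T,Z}; candidates ⊆ {F,J}.
V↔R: latent back-door arc(s) into V.
size 0: {}; under {} V still reaches {F,R} ∋ R.
size 1: {F}, {J}; under {F} V still reaches {R} ∋ R.
size 2: {F,J}; under {F,J} V still reaches {R} ∋ R.
V↔R cannot be blocked by any observed set — no back-door set.
{M}: (i) intercepts every directed V→R path; (ii) no back-door V→{M}; (iii) {V} blocks every back-door {M}→R. Front-door holds.
P(R|do(V)) = Σ_{M} P(M|V) Σ_{V'} P(R|M,V')P(V').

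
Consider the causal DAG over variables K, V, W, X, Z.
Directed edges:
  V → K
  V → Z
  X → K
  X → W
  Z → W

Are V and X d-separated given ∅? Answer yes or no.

Yes — V ⊥ X | ∅.

Bayes-Ball from V | ∅ reaches {K,W,Z}.
X ∉ reach(V|∅) ⇒ V ⊥ X | ∅.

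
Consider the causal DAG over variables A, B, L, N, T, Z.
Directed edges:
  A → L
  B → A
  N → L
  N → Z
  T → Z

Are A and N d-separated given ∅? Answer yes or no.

Yes — A ⊥ N | ∅.

Bayes-Ball from A | ∅ reaches {B,L}.
N ∉ reach(A|∅) ⇒ A ⊥ N | ∅.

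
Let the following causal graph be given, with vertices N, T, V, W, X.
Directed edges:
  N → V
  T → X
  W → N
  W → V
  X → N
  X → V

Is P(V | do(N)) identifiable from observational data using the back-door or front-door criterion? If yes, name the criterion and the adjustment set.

P(V|do(N)): backdoor, adjust for {W, X}.

desc(N)\{N}={V}; candidates ⊆ {T,W,X}.
size 0: {}; under {} N still reaches {T,V,W,X} ∋ V.
size 1: {T}, {W}, {X}; under {T} N still reaches {V,W,X} ∋ V.
{W,X}: N⊥V given {W,X} in G with N→· removed — back-door holds.
P(V|do(N)) = Σ_{W,X} P(V|N,W,X)·P(W,X).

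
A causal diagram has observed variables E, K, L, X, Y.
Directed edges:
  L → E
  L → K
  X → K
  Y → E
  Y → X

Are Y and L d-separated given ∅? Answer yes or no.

Bayes-Ball from Y | ∅ reaches {E,K,X}.
L ∉ reach(Y|∅) ⇒ Y ⊥ L | ∅.

Yes — Y ⊥ L | ∅.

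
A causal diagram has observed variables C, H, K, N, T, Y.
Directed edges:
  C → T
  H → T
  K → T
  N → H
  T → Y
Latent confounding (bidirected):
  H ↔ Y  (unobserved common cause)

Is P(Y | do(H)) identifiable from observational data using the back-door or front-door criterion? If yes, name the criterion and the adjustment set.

desc(H)\{H}={T,Y}; candidates ⊆ {C,K,N}.
H↔Y: latent back-door arc(s) into H.
size 0: {}; under {} H still reaches {N,Y} ∋ Y.
size 1: {C}, {K}, {N}; under {C} H still reaches {N,Y} ∋ Y.
size 2: {C,K}, {C,N}, {K,N}; under {C,K} H still reaches {N,Y} ∋ Y.
H↔Y cannot be blocked by any observed set — no back-door set.
{T}: (i) intercepts every directed H→Y path; (ii) no back-door H→{T}; (iii) {H} blocks every back-door {T}→Y. Front-door holds.
P(Y|do(H)) = Σ_{T} P(T|H) Σ_{H'} P(Y|T,H')P(H').

P(Y|do(H)): frontdoor, adjust for {T}.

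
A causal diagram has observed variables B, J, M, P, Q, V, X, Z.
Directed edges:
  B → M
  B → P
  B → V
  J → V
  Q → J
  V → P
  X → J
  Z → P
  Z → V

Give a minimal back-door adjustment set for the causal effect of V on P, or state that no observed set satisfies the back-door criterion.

V→P: minimal back-door set {B, Z}.

desc(V)\{V}={P}; candidates ⊆ {B,J,M,Q,X,Z}.
size 0: {}; under {} V still reaches {B,J,M,P,Q,X,Z} ∋ P.
size 1: {B}, {J}, {M} …(+3); under {B} V still reaches {J,P,Q,X,Z} ∋ P.
{B,Z}: V⊥P given {B,Z} in G with V→· removed — back-door holds.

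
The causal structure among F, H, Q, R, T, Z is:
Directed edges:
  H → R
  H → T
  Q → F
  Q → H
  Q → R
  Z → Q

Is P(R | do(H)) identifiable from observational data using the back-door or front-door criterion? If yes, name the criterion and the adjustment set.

desc(H)\{H}={R,T}; candidates ⊆ {F,Q,Z}.
size 0: {}; under {} H still reaches {F,Q,R,Z} ∋ R.
{Q}: H⊥R given {Q} in G with H→· removed — back-door holds.
P(R|do(H)) = Σ_{Q} P(R|H,Q)·P(Q).

P(R|do(H)): backdoor, adjust for {Q}.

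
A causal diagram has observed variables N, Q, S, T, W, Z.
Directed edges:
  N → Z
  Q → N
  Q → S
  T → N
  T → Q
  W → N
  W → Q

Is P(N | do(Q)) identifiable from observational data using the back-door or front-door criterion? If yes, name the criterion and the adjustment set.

desc(Q)\{Q}={N,S,Z}; candidates ⊆ {T,W}.
size 0: {}; under {} Q still reaches {N,T,W,Z} ∋ N.
size 1: {T}, {W}; under {T} Q still reaches {N,W,Z} ∋ N.
{T,W}: Q⊥N given {T,W} in G with Q→· removed — back-door holds.
P(N|do(Q)) = Σ_{T,W} P(N|Q,T,W)·P(T,W).

P(N|do(Q)): backdoor, adjust for {T, W}.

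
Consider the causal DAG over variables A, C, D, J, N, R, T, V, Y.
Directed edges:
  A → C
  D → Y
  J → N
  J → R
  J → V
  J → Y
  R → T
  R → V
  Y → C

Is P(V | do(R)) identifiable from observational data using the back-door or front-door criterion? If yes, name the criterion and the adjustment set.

P(V|do(R)): backdoor, adjust for {J}.

desc(R)\{R}={T,V}; candidates ⊆ {A,C,D,J,N,Y}.
size 0: {}; under {} R still reaches {C,J,N,V,Y} ∋ V.
{J}: R⊥V given {J} in G with R→· removed — back-door holds.
P(V|do(R)) = Σ_{J} P(V|R,J)·P(J).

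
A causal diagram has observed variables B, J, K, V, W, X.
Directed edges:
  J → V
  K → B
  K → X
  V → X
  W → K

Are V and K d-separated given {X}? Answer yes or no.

Bayes-Ball from V | {X} reaches {B,J,K,W}.
K ∈ reach(V|{X}) ⇒ V ⊥̸ K | {X}.

No — V and K are d-connected given {X}.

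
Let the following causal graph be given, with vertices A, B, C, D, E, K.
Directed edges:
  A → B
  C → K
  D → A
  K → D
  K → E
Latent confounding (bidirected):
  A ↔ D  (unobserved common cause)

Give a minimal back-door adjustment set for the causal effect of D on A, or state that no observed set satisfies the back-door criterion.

D→A: no observed back-door set.

desc(D)\{D}={A,B}; candidates ⊆ {C,E,K}.
D↔A: latent back-door arc(s) into D.
size 0: {}; under {} D still reaches {A,B,C,E,K} ∋ A.
size 1: {C}, {E}, {K}; under {C} D still reaches {A,B,E,K} ∋ A.
size 2: {C,E}, {C,K}, {E,K}; under {C,E} D still reaches {A,B,K} ∋ A.
D↔A cannot be blocked by any observed set — no back-door set.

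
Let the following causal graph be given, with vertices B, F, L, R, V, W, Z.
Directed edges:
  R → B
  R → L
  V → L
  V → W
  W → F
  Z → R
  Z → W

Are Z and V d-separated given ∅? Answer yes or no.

Yes — Z ⊥ V | ∅.

Bayes-Ball from Z | ∅ reaches {B,F,L,R,W}.
V ∉ reach(Z|∅) ⇒ Z ⊥ V | ∅.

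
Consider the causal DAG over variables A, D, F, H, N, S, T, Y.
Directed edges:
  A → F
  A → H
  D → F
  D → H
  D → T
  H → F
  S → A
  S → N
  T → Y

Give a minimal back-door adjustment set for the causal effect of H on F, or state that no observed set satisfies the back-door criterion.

desc(H)\{H}={F}; candidates ⊆ {A,D,N,S,T,Y}.
size 0: {}; under {} H still reaches {A,D,F,N,S,T,Y} ∋ F.
size 1: {A}, {D}, {N} …(+3); under {A} H still reaches {D,F,T,Y} ∋ F.
{A,D}: H⊥F given {A,D} in G with H→· removed — back-door holds.

H→F: minimal back-door set {A, D}.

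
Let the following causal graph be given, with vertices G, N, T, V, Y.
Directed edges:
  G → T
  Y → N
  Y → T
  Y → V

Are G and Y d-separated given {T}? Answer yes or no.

Bayes-Ball from G | {T} reaches {N,V,Y}.
Y ∈ reach(G|{T}) ⇒ G ⊥̸ Y | {T}.

No — G and Y are d-connected given {T}.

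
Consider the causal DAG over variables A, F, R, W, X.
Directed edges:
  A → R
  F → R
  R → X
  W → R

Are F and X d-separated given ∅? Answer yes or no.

Bayes-Ball from F | ∅ reaches {R,X}.
X ∈ reach(F|∅) ⇒ F ⊥̸ X | ∅.

No — F and X are d-connected given ∅.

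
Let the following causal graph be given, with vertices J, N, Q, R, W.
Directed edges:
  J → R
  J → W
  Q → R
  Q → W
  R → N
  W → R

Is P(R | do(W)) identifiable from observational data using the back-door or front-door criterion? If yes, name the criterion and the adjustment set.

desc(W)\{W}={N,R}; candidates ⊆ {J,Q}.
size 0: {}; under {} W still reaches {J,N,Q,R} ∋ R.
size 1: {J}, {Q}; under {J} W still reaches {N,Q,R} ∋ R.
{J,Q}: W⊥R given {J,Q} in G with W→· removed — back-door holds.
P(R|do(W)) = Σ_{J,Q} P(R|W,J,Q)·P(J,Q).

P(R|do(W)): backdoor, adjust for {J, Q}.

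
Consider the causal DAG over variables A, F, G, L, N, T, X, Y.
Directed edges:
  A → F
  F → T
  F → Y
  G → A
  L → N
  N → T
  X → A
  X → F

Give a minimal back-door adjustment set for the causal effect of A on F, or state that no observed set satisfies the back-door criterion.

A→F: minimal back-door set {X}.

desc(A)\{A}={F,T,Y}; candidates ⊆ {G,L,N,X}.
size 0: {}; under {} A still reaches {F,G,T,X,Y} ∋ F.
{X}: A⊥F given {X} in G with A→· removed — back-door holds.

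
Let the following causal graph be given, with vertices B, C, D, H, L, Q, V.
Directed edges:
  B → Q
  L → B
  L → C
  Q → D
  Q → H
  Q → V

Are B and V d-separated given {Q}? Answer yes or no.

Yes — B ⊥ V | {Q}.

Bayes-Ball from B | {Q} reaches {C,L}.
V ∉ reach(B|{Q}) ⇒ B ⊥ V | {Q}.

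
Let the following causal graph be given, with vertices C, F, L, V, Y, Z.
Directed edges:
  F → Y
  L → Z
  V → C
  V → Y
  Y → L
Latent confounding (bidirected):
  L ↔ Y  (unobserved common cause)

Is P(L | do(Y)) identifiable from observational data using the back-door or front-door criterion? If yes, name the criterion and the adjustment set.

P(L|do(Y)): not identifiable (no BD/FD set).

desc(Y)\{Y}={L,Z}; candidates ⊆ {C,F,V}.
Y↔L: latent back-door arc(s) into Y.
size 0: {}; under {} Y still reaches {C,F,L,V,Z} ∋ L.
size 1: {C}, {F}, {V}; under {C} Y still reaches {F,L,V,Z} ∋ L.
size 2: {C,F}, {C,V}, {F,V}; under {C,F} Y still reaches {L,V,Z} ∋ L.
Y↔L cannot be blocked by any observed set — no back-door set.
No mediator lies on a directed Y→…→L path.
Neither criterion identifies P(L|do(Y)) in this graph.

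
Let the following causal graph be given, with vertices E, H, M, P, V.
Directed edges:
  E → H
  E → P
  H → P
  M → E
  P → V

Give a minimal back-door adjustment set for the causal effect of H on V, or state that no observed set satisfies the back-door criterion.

desc(H)\{H}={P,V}; candidates ⊆ {E,M}.
size 0: {}; under {} H still reaches {E,M,P,V} ∋ V.
{E}: H⊥V given {E} in G with H→· removed — back-door holds.

H→V: minimal back-door set {E}.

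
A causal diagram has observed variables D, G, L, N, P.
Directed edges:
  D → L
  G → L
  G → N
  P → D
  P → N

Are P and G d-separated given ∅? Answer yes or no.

Yes — P ⊥ G | ∅.

Bayes-Ball from P | ∅ reaches {D,L,N}.
G ∉ reach(P|∅) ⇒ P ⊥ G | ∅.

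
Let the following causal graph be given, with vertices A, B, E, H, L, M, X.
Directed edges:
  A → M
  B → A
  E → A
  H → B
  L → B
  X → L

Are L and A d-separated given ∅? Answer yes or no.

No — L and A are d-connected given ∅.

Bayes-Ball from L | ∅ reaches {A,B,M,X}.
A ∈ reach(L|∅) ⇒ L ⊥̸ A | ∅.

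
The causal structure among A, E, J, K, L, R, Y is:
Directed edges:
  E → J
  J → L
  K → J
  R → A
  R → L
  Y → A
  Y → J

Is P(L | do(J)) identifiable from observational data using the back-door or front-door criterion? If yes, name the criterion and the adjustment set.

desc(J)\{J}={L}; candidates ⊆ {A,E,K,R,Y}.
∅: J⊥L given ∅ in G with J→· removed — back-door holds.
P(L|do(J)) = P(L|J) — no adjustment needed.

P(L|do(J)): backdoor, adjust for ∅.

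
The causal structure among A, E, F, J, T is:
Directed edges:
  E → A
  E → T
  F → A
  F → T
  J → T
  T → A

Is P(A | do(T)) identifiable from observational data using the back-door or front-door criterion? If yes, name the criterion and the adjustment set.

desc(T)\{T}={A}; candidates ⊆ {E,F,J}.
size 0: {}; under {} T still reaches {A,E,F,J} ∋ A.
size 1: {E}, {F}, {J}; under {E} T still reaches {A,F,J} ∋ A.
{E,F}: T⊥A given {E,F} in G with T→· removed — back-door holds.
P(A|do(T)) = Σ_{E,F} P(A|T,E,F)·P(E,F).

P(A|do(T)): backdoor, adjust for {E, F}.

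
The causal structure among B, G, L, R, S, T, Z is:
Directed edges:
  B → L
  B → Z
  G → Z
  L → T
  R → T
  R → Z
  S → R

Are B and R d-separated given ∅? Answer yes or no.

Yes — B ⊥ R | ∅.

Bayes-Ball from B | ∅ reaches {L,T,Z}.
R ∉ reach(B|∅) ⇒ B ⊥ R | ∅.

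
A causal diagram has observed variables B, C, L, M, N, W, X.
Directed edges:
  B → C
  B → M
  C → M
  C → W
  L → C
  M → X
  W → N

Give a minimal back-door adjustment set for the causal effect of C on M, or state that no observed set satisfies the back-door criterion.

desc(C)\{C}={M,N,W,X}; candidates ⊆ {B,L}.
size 0: {}; under {} C still reaches {B,L,M,X} ∋ M.
{B}: C⊥M given {B} in G with C→· removed — back-door holds.

C→M: minimal back-door set {B}.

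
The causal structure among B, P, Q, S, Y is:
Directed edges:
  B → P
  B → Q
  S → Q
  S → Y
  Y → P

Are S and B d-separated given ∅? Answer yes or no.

Yes — S ⊥ B | ∅.

Bayes-Ball from S | ∅ reaches {P,Q,Y}.
B ∉ reach(S|∅) ⇒ S ⊥ B | ∅.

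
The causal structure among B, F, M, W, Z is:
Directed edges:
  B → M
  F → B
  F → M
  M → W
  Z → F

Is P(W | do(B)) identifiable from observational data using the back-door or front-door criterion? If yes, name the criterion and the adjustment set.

P(W|do(B)): backdoor, adjust for {F}.

desc(B)\{B}={M,W}; candidates ⊆ {F,Z}.
size 0: {}; under {} B still reaches {F,M,W,Z} ∋ W.
{F}: B⊥W given {F} in G with B→· removed — back-door holds.
P(W|do(B)) = Σ_{F} P(W|B,F)·P(F).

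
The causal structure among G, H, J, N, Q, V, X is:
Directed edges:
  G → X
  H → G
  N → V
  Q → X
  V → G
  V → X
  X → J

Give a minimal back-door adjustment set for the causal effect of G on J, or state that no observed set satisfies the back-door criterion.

G→J: minimal back-door set {V}.

desc(G)\{G}={J,X}; candidates ⊆ {H,N,Q,V}.
size 0: {}; under {} G still reaches {H,J,N,V,X} ∋ J.
{V}: G⊥J given {V} in G with G→· removed — back-door holds.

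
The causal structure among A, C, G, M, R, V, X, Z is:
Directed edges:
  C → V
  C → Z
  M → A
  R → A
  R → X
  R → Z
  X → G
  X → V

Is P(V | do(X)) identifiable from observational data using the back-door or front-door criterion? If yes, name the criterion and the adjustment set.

P(V|do(X)): backdoor, adjust for ∅.

desc(X)\{X}={G,V}; candidates ⊆ {A,C,M,R,Z}.
∅: X⊥V given ∅ in G with X→· removed — back-door holds.
P(V|do(X)) = P(V|X) — no adjustment needed.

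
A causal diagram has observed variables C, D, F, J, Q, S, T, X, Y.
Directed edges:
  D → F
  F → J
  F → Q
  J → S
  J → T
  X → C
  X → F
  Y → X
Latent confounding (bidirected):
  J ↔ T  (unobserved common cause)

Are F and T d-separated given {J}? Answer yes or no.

Bayes-Ball from F | {J} reaches {C,D,Q,T,X,Y}.
T ∈ reach(F|{J}) ⇒ F ⊥̸ T | {J}.

No — F and T are d-connected given {J}.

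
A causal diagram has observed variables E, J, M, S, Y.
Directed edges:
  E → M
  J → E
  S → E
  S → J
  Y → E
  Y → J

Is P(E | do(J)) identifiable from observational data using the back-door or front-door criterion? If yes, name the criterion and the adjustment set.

desc(J)\{J}={E,M}; candidates ⊆ {S,Y}.
size 0: {}; under {} J still reaches {E,M,S,Y} ∋ E.
size 1: {S}, {Y}; under {S} J still reaches {E,M,Y} ∋ E.
{S,Y}: J⊥E given {S,Y} in G with J→· removed — back-door holds.
P(E|do(J)) = Σ_{S,Y} P(E|J,S,Y)·P(S,Y).

P(E|do(J)): backdoor, adjust for {S, Y}.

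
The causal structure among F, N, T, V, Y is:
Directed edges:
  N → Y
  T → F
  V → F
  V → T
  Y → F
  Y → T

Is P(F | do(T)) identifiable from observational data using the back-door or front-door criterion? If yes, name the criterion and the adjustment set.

P(F|do(T)): backdoor, adjust for {V, Y}.

desc(T)\{T}={F}; candidates ⊆ {N,V,Y}.
size 0: {}; under {} T still reaches {F,N,V,Y} ∋ F.
size 1: {N}, {V}, {Y}; under {N} T still reaches {F,V,Y} ∋ F.
{V,Y}: T⊥F given {V,Y} in G with T→· removed — back-door holds.
P(F|do(T)) = Σ_{V,Y} P(F|T,V,Y)·P(V,Y).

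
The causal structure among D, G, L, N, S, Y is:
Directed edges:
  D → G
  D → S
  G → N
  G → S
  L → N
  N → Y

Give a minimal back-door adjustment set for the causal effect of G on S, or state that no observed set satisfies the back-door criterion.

G→S: minimal back-door set {D}.

desc(G)\{G}={N,S,Y}; candidates ⊆ {D,L}.
size 0: {}; under {} G still reaches {D,S} ∋ S.
{D}: G⊥S given {D} in G with G→· removed — back-door holds.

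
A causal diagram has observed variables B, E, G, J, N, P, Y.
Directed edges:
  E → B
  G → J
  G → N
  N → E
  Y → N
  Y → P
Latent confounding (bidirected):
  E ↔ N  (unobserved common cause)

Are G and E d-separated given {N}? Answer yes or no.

No — G and E are d-connected given {N}.

Bayes-Ball from G | {N} reaches {B,E,J,P,Y}.
E ∈ reach(G|{N}) ⇒ G ⊥̸ E | {N}.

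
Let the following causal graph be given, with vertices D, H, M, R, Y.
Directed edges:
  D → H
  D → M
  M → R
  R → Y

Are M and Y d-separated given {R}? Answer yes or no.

Yes — M ⊥ Y | {R}.

Bayes-Ball from M | {R} reaches {D,H}.
Y ∉ reach(M|{R}) ⇒ M ⊥ Y | {R}.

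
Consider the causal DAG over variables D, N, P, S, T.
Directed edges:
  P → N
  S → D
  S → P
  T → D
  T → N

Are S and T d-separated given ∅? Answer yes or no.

Yes — S ⊥ T | ∅.

Bayes-Ball from S | ∅ reaches {D,N,P}.
T ∉ reach(S|∅) ⇒ S ⊥ T | ∅.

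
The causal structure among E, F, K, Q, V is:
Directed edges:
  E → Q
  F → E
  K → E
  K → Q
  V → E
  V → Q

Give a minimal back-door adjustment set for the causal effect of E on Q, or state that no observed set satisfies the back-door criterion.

E→Q: minimal back-door set {K, V}.

desc(E)\{E}={Q}; candidates ⊆ {F,K,V}.
size 0: {}; under {} E still reaches {F,K,Q,V} ∋ Q.
size 1: {F}, {K}, {V}; under {F} E still reaches {K,Q,V} ∋ Q.
{K,V}: E⊥Q given {K,V} in G with E→· removed — back-door holds.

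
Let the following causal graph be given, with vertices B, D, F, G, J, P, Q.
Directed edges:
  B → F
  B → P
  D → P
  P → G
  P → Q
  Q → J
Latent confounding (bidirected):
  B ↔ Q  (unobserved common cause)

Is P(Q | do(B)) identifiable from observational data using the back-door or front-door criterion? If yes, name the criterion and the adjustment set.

desc(B)\{B}={F,G,J,P,Q}; candidates ⊆ {D}.
B↔Q: latent back-door arc(s) into B.
size 0: {}; under {} B still reaches {J,Q} ∋ Q.
size 1: {D}; under {D} B still reaches {J,Q} ∋ Q.
B↔Q cannot be blocked by any observed set — no back-door set.
{P}: (i) intercepts every directed B→Q path; (ii) no back-door B→{P}; (iii) {B} blocks every back-door {P}→Q. Front-door holds.
P(Q|do(B)) = Σ_{P} P(P|B) Σ_{B'} P(Q|P,B')P(B').

P(Q|do(B)): frontdoor, adjust for {P}.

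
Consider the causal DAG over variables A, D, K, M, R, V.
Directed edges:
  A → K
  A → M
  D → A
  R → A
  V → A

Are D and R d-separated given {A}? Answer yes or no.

No — D and R are d-connected given {A}.

Bayes-Ball from D | {A} reaches {R,V}.
R ∈ reach(D|{A}) ⇒ D ⊥̸ R | {A}.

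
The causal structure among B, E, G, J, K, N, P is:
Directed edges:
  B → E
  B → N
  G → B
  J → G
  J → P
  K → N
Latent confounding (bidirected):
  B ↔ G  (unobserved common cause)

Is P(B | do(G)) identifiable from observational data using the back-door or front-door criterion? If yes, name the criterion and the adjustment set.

P(B|do(G)): not identifiable (no BD/FD set).

desc(G)\{G}={B,E,N}; candidates ⊆ {J,K,P}.
G↔B: latent back-door arc(s) into G.
size 0: {}; under {} G still reaches {B,E,J,N,P} ∋ B.
size 1: {J}, {K}, {P}; under {J} G still reaches {B,E,N} ∋ B.
size 2: {J,K}, {J,P}, {K,P}; under {J,K} G still reaches {B,E,N} ∋ B.
G↔B cannot be blocked by any observed set — no back-door set.
No mediator lies on a directed G→…→B path.
Neither criterion identifies P(B|do(G)) in this graph.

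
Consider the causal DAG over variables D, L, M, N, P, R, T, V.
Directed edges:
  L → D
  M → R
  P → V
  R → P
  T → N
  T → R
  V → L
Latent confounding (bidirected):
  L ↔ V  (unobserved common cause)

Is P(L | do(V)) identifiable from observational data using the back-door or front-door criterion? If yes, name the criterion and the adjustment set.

P(L|do(V)): not identifiable (no BD/FD set).

desc(V)\{V}={D,L}; candidates ⊆ {M,N,P,R,T}.
V↔L: latent back-door arc(s) into V.
size 0: {}; under {} V still reaches {D,L,M,N,P,R,T} ∋ L.
size 1: {M}, {N}, {P} …(+2); under {M} V still reaches {D,L,N,P,R,T} ∋ L.
size 2: {M,N}, {M,P}, {M,R} …(+7); under {M,N} V still reaches {D,L,P,R,T} ∋ L.
V↔L cannot be blocked by any observed set — no back-door set.
No mediator lies on a directed V→…→L path.
Neither criterion identifies P(L|do(V)) in this graph.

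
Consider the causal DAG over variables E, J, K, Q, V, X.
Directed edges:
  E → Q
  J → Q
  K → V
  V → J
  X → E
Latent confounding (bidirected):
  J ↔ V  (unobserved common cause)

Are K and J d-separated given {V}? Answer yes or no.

Bayes-Ball from K | {V} reaches {J,Q}.
J ∈ reach(K|{V}) ⇒ K ⊥̸ J | {V}.

No — K and J are d-connected given {V}.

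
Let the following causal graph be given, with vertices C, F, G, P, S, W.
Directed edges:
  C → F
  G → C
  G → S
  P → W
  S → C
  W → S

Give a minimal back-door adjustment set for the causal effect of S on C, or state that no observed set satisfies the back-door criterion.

S→C: minimal back-door set {G}.

desc(S)\{S}={C,F}; candidates ⊆ {G,P,W}.
size 0: {}; under {} S still reaches {C,F,G,P,W} ∋ C.
{G}: S⊥C given {G} in G with S→· removed — back-door holds.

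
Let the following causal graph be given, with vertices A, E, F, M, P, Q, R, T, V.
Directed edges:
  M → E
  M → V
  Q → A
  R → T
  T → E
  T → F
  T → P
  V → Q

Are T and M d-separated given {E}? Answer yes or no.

No — T and M are d-connected given {E}.

Bayes-Ball from T | {E} reaches {A,F,M,P,Q,R,V}.
M ∈ reach(T|{E}) ⇒ T ⊥̸ M | {E}.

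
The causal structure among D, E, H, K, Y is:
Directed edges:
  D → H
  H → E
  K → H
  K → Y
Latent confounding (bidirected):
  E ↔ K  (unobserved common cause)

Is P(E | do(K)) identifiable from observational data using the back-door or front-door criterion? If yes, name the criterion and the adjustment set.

desc(K)\{K}={E,H,Y}; candidates ⊆ {D}.
K↔E: latent back-door arc(s) into K.
size 0: {}; under {} K still reaches {E} ∋ E.
size 1: {D}; under {D} K still reaches {E} ∋ E.
K↔E cannot be blocked by any observed set — no back-door set.
{H}: (i) intercepts every directed K→E path; (ii) no back-door K→{H}; (iii) {K} blocks every back-door {H}→E. Front-door holds.
P(E|do(K)) = Σ_{H} P(H|K) Σ_{K'} P(E|H,K')P(K').

P(E|do(K)): frontdoor, adjust for {H}.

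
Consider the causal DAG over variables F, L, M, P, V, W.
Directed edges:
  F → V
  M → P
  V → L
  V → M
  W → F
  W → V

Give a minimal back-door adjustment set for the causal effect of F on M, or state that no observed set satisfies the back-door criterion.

desc(F)\{F}={L,M,P,V}; candidates ⊆ {W}.
size 0: {}; under {} F still reaches {L,M,P,V,W} ∋ M.
{W}: F⊥M given {W} in G with F→· removed — back-door holds.

F→M: minimal back-door set {W}.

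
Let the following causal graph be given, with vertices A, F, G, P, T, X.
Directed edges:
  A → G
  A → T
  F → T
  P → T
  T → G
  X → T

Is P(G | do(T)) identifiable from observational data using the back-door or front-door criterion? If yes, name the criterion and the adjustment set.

desc(T)\{T}={G}; candidates ⊆ {A,F,P,X}.
size 0: {}; under {} T still reaches {A,F,G,P,X} ∋ G.
{A}: T⊥G given {A} in G with T→· removed — back-door holds.
P(G|do(T)) = Σ_{A} P(G|T,A)·P(A).

P(G|do(T)): backdoor, adjust for {A}.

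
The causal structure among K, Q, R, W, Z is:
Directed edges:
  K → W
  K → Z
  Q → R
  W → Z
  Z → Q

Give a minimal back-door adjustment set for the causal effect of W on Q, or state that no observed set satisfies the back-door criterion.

desc(W)\{W}={Q,R,Z}; candidates ⊆ {K}.
size 0: {}; under {} W still reaches {K,Q,R,Z} ∋ Q.
{K}: W⊥Q given {K} in G with W→· removed — back-door holds.

W→Q: minimal back-door set {K}.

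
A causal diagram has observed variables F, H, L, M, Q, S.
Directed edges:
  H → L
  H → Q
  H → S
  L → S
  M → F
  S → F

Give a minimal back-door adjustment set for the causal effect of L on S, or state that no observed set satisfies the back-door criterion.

desc(L)\{L}={F,S}; candidates ⊆ {H,M,Q}.
size 0: {}; under {} L still reaches {F,H,Q,S} ∋ S.
{H}: L⊥S given {H} in G with L→· removed — back-door holds.

L→S: minimal back-door set {H}.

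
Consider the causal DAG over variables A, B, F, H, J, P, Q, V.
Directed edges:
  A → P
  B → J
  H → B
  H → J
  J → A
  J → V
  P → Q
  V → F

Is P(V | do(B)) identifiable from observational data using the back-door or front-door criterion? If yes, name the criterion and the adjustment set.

desc(B)\{B}={A,F,J,P,Q,V}; candidates ⊆ {H}.
size 0: {}; under {} B still reaches {A,F,H,J,P,Q,V} ∋ V.
{H}: B⊥V given {H} in G with B→· removed — back-door holds.
P(V|do(B)) = Σ_{H} P(V|B,H)·P(H).

P(V|do(B)): backdoor, adjust for {H}.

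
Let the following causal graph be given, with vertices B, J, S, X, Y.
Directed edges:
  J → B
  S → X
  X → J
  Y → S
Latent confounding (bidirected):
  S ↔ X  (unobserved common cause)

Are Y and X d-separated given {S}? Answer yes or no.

No — Y and X are d-connected given {S}.

Bayes-Ball from Y | {S} reaches {B,J,X}.
X ∈ reach(Y|{S}) ⇒ Y ⊥̸ X | {S}.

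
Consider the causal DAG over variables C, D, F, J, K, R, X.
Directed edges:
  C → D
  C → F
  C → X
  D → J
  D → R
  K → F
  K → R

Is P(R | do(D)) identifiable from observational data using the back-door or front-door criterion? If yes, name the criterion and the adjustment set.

desc(D)\{D}={J,R}; candidates ⊆ {C,F,K,X}.
∅: D⊥R given ∅ in G with D→· removed — back-door holds.
P(R|do(D)) = P(R|D) — no adjustment needed.

P(R|do(D)): backdoor, adjust for ∅.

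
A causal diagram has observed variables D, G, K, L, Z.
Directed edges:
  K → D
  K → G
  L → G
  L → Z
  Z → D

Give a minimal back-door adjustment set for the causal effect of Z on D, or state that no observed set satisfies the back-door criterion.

Z→D: minimal back-door set ∅.

desc(Z)\{Z}={D}; candidates ⊆ {G,K,L}.
∅: Z⊥D given ∅ in G with Z→· removed — back-door holds.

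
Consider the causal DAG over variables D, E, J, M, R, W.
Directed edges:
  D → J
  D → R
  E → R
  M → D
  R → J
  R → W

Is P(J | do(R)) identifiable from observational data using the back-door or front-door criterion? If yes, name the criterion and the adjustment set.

P(J|do(R)): backdoor, adjust for {D}.

desc(R)\{R}={J,W}; candidates ⊆ {D,E,M}.
size 0: {}; under {} R still reaches {D,E,J,M} ∋ J.
{D}: R⊥J given {D} in G with R→· removed — back-door holds.
P(J|do(R)) = Σ_{D} P(J|R,D)·P(D).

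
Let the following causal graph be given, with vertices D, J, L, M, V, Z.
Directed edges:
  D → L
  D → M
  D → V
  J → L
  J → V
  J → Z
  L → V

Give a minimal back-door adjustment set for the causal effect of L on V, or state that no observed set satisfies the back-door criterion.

L→V: minimal back-door set {D, J}.

desc(L)\{L}={V}; candidates ⊆ {D,J,M,Z}.
size 0: {}; under {} L still reaches {D,J,M,V,Z} ∋ V.
size 1: {D}, {J}, {M} …(+1); under {D} L still reaches {J,V,Z} ∋ V.
{D,J}: L⊥V given {D,J} in G with L→· removed — back-door holds.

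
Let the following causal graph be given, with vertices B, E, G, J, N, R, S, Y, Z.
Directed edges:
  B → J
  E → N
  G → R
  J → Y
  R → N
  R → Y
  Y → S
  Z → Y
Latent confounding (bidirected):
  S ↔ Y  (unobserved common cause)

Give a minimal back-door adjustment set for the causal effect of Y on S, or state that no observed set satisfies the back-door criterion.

desc(Y)\{Y}={S}; candidates ⊆ {B,E,G,J,N,R,Z}.
Y↔S: latent back-door arc(s) into Y.
size 0: {}; under {} Y still reaches {B,G,J,N,R,S,Z} ∋ S.
size 1: {B}, {E}, {G} …(+4); under {B} Y still reaches {G,J,N,R,S,Z} ∋ S.
size 2: {B,E}, {B,G}, {B,J} …(+18); under {B,E} Y still reaches {G,J,N,R,S,Z} ∋ S.
Y↔S cannot be blocked by any observed set — no back-door set.

Y→S: no observed back-door set.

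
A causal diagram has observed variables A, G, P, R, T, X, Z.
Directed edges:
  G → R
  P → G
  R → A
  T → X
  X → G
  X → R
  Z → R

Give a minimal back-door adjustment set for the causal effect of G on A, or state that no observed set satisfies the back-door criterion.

G→A: minimal back-door set {X}.

desc(G)\{G}={A,R}; candidates ⊆ {P,T,X,Z}.
size 0: {}; under {} G still reaches {A,P,R,T,X} ∋ A.
{X}: G⊥A given {X} in G with G→· removed — back-door holds.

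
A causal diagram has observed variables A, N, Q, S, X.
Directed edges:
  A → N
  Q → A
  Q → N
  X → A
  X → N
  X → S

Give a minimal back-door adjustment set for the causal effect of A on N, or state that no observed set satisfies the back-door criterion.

A→N: minimal back-door set {Q, X}.

desc(A)\{A}={N}; candidates ⊆ {Q,S,X}.
size 0: {}; under {} A still reaches {N,Q,S,X} ∋ N.
size 1: {Q}, {S}, {X}; under {Q} A still reaches {N,S,X} ∋ N.
{Q,X}: A⊥N given {Q,X} in G with A→· removed — back-door holds.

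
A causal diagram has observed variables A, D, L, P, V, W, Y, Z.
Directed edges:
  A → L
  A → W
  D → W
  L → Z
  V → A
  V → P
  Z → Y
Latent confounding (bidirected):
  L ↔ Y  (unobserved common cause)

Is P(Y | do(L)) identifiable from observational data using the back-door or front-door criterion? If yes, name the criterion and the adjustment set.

P(Y|do(L)): frontdoor, adjust for {Z}.

desc(L)\{L}={Y,Z}; candidates ⊆ {A,D,P,V,W}.
L↔Y: latent back-door arc(s) into L.
size 0: {}; under {} L still reaches {A,P,V,W,Y} ∋ Y.
size 1: {A}, {D}, {P} …(+2); under {A} L still reaches {Y} ∋ Y.
size 2: {A,D}, {A,P}, {A,V} …(+7); under {A,D} L still reaches {Y} ∋ Y.
L↔Y cannot be blocked by any observed set — no back-door set.
{Z}: (i) intercepts every directed L→Y path; (ii) no back-door L→{Z}; (iii) {L} blocks every back-door {Z}→Y. Front-door holds.
P(Y|do(L)) = Σ_{Z} P(Z|L) Σ_{L'} P(Y|Z,L')P(L').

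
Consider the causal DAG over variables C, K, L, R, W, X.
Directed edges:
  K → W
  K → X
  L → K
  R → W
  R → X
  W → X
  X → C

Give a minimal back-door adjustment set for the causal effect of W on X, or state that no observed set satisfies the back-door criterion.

W→X: minimal back-door set {K, R}.

desc(W)\{W}={C,X}; candidates ⊆ {K,L,R}.
size 0: {}; under {} W still reaches {C,K,L,R,X} ∋ X.
size 1: {K}, {L}, {R}; under {K} W still reaches {C,R,X} ∋ X.
{K,R}: W⊥X given {K,R} in G with W→· removed — back-door holds.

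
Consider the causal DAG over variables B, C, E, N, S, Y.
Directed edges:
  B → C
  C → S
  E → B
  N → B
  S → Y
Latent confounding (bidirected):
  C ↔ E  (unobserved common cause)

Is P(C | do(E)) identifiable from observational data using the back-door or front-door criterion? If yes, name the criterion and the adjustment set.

P(C|do(E)): frontdoor, adjust for {B}.

desc(E)\{E}={B,C,S,Y}; candidates ⊆ {N}.
E↔C: latent back-door arc(s) into E.
size 0: {}; under {} E still reaches {C,S,Y} ∋ C.
size 1: {N}; under {N} E still reaches {C,S,Y} ∋ C.
E↔C cannot be blocked by any observed set — no back-door set.
{B}: (i) intercepts every directed E→C path; (ii) no back-door E→{B}; (iii) {E} blocks every back-door {B}→C. Front-door holds.
P(C|do(E)) = Σ_{B} P(B|E) Σ_{E'} P(C|B,E')P(E').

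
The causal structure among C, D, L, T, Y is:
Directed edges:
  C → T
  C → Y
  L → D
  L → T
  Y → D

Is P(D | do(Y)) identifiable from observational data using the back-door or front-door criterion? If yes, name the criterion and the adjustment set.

P(D|do(Y)): backdoor, adjust for ∅.

desc(Y)\{Y}={D}; candidates ⊆ {C,L,T}.
∅: Y⊥D given ∅ in G with Y→· removed — back-door holds.
P(D|do(Y)) = P(D|Y) — no adjustment needed.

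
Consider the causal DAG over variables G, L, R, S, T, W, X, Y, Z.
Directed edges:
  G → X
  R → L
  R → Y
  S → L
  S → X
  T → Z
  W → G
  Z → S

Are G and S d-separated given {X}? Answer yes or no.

Bayes-Ball from G | {X} reaches {L,S,T,W,Z}.
S ∈ reach(G|{X}) ⇒ G ⊥̸ S | {X}.

No — G and S are d-connected given {X}.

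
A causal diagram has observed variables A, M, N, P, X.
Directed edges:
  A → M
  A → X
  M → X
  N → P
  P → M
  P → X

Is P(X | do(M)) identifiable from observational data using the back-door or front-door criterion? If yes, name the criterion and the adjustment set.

desc(M)\{M}={X}; candidates ⊆ {A,N,P}.
size 0: {}; under {} M still reaches {A,N,P,X} ∋ X.
size 1: {A}, {N}, {P}; under {A} M still reaches {N,P,X} ∋ X.
{A,P}: M⊥X given {A,P} in G with M→· removed — back-door holds.
P(X|do(M)) = Σ_{A,P} P(X|M,A,P)·P(A,P).

P(X|do(M)): backdoor, adjust for {A, P}.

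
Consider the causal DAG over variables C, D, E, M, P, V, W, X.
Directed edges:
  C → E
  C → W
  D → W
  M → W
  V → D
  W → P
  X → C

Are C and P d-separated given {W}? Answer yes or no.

Bayes-Ball from C | {W} reaches {D,E,M,V,X}.
P ∉ reach(C|{W}) ⇒ C ⊥ P | {W}.

Yes — C ⊥ P | {W}.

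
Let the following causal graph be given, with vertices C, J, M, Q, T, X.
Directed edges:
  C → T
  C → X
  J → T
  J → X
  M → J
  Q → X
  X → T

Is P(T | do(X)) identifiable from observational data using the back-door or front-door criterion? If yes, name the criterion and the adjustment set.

desc(X)\{X}={T}; candidates ⊆ {C,J,M,Q}.
size 0: {}; under {} X still reaches {C,J,M,Q,T} ∋ T.
size 1: {C}, {J}, {M} …(+1); under {C} X still reaches {J,M,Q,T} ∋ T.
{C,J}: X⊥T given {C,J} in G with X→· removed — back-door holds.
P(T|do(X)) = Σ_{C,J} P(T|X,C,J)·P(C,J).

P(T|do(X)): backdoor, adjust for {C, J}.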